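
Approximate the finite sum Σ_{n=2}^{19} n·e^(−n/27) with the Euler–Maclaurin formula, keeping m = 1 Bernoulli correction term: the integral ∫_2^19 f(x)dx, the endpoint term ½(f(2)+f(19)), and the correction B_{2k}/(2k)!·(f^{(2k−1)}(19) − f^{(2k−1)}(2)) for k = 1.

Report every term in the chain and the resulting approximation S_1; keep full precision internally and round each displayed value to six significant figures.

∫_2^19 x·e^(−x/27) dx evaluates to 112.617.
Endpoint term: (f(2) + f(19))/2 = (1.85721 + 9.40024)/2 = 5.62872.
Integral + boundary = 118.246.
k=1: B_{2}/(2)! × [f^{(1)}(19) − f^{(1)}(2)] = 1/12 × (0.146592 − 0.859818) = -0.0594354.

S_1 ≈ 118.186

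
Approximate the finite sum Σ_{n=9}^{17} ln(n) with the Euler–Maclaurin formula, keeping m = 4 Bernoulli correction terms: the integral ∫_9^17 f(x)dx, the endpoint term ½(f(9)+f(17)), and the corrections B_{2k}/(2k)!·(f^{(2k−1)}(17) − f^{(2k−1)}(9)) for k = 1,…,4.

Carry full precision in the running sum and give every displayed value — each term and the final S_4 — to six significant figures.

Integral: ∫_9^17 ln(x) dx = 20.3896.
½[f(9) + f(17)] = ½[2.19722 + 2.83321] = 2.51522.
Running total after boundary: 22.9048.
Correction k=1: B_{2}/2! · (f^{(1)}(17) − f^{(1)}(9)) = 1/12 · (0.0588235 − 0.111111) = -0.00435730.
Running total after k=1: 22.9005.
Correction k=2: B_{4}/4! · (f^{(3)}(17) − f^{(3)}(9)) = −1/720 · (0.000407083 − 0.00274348) = 3.24500e-06.
Running total after k=2: 22.9005.
Correction k=3: B_{6}/6! · (f^{(5)}(17) − f^{(5)}(9)) = 1/30240 · (1.69031e-05 − 0.000406442) = -1.28816e-08.
Running total after k=3: 22.9005.
Correction k=4: B_{8}/8! · (f^{(7)}(17) − f^{(7)}(9)) = −1/1209600 · (1.75465e-06 − 0.000150534) = 1.22999e-10.

S_4 ≈ 22.9005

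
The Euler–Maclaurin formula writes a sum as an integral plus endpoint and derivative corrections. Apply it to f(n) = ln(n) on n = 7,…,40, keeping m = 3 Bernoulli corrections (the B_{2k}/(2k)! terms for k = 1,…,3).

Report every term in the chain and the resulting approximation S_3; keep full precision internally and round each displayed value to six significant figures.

The integral term ∫_7^40 ln(x) dx = 100.934.
Endpoint term: (f(7) + f(40))/2 = (1.94591 + 3.68888)/2 = 2.81739.
So far: 103.751.
Order-1 term: 1/12 · (0.0250000 − 0.142857) = -0.00982143.
After k=1: 103.741.
Order-2 term: −1/720 · (3.12500e-05 − 0.00583090) = 8.05507e-06.
After k=2: 103.741.
Order-3 term: 1/30240 · (2.34375e-07 − 0.00142798) = -4.72137e-08.

S_3 ≈ 103.741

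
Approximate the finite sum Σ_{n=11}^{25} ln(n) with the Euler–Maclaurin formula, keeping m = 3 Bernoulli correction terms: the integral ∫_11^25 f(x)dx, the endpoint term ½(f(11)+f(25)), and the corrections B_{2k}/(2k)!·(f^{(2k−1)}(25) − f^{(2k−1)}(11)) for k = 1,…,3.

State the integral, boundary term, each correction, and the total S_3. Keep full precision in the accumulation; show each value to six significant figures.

S_3 ≈ 42.8992

Integral: ∫_11^25 ln(x) dx = 40.0950.
Boundary: ½(f(11) + f(25)) = ½(2.39790 + 3.21888) = 2.80839.
So far: 42.9034.
Correction k=1: B_{2}/2! · (f^{(1)}(25) − f^{(1)}(11)) = 1/12 · (0.0400000 − 0.0909091) = -0.00424242.
Running total after k=1: 42.8992.
Correction k=2: B_{4}/4! · (f^{(3)}(25) − f^{(3)}(11)) = −1/720 · (0.000128000 − 0.00150263) = 1.90921e-06.
Running total after k=2: 42.8992.
Correction k=3: B_{6}/6! · (f^{(5)}(25) − f^{(5)}(11)) = 1/30240 · (2.45760e-06 − 0.000149021) = -4.84668e-09.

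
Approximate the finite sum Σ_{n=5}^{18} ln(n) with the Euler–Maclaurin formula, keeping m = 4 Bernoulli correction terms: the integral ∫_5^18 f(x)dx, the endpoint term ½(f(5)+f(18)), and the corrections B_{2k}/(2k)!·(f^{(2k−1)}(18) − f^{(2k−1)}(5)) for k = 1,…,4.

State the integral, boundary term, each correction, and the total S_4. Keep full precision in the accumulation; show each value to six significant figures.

Integral: ∫_5^18 ln(x) dx = 30.9795.
½[f(5) + f(18)] = ½[1.60944 + 2.89037] = 2.24990.
Running total after boundary: 33.2294.
Order-1 term: 1/12 · (0.0555556 − 0.200000) = -0.0120370.
After k=1: 33.2174.
Order-2 term: −1/720 · (0.000342936 − 0.0160000) = 2.17459e-05.
After k=2: 33.2174.
Order-3 term: 1/30240 · (1.27013e-05 − 0.00768000) = -2.53548e-07.
After k=3: 33.2174.
Order-4 term: −1/1209600 · (1.17605e-06 − 0.00921600) = 7.61808e-09.

S_4 ≈ 33.2174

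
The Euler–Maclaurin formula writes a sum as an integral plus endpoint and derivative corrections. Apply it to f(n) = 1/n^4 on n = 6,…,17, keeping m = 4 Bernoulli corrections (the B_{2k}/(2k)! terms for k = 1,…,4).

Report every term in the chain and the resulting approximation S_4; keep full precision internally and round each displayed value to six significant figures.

S_4 ≈ 0.00190921

Integral: ∫_6^17 1/x^4 dx = 0.00147536.
½[f(6) + f(17)] = ½[0.000771605 + 1.19730e-05] = 0.000391789.
So far: 0.00186715.
k=1: B_{2}/(2)! × [f^{(1)}(17) − f^{(1)}(6)] = 1/12 × (-2.81719e-06 − (-0.000514403)) = 4.26322e-05.
After k=1: 0.00190978.
k=2: B_{4}/(4)! × [f^{(3)}(17) − f^{(3)}(6)] = −1/720 × (-2.92441e-07 − (-0.000428669)) = -5.94968e-07.
After k=2: 0.00190919.
k=3: B_{6}/(6)! × [f^{(5)}(17) − f^{(5)}(6)] = 1/30240 × (-5.66668e-08 − (-0.000666819)) = 2.20490e-08.
After k=3: 0.00190921.
k=4: B_{8}/(8)! × [f^{(7)}(17) − f^{(7)}(6)] = −1/1209600 × (-1.76471e-08 − (-0.00166705)) = -1.37817e-09.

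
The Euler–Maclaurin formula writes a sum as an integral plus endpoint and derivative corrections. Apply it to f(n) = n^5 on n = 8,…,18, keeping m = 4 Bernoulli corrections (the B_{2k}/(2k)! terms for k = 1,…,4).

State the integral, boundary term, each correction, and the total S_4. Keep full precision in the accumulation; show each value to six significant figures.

The integral term ∫_8^18 x^5 dx = 5.62501e+06.
Boundary: ½(f(8) + f(18)) = ½(32768.0 + 1.88957e+06) = 961168.
Running total after boundary: 6.58618e+06.
Order-1 term: 1/12 · (524880 − 20480.0) = 42033.3.
After k=1: 6.62821e+06.
Order-2 term: −1/720 · (19440.0 − 3840.00) = -21.6667.
After k=2: 6.62819e+06.
Order-3 term: 1/30240 · (120.000 − 120.000) = 0.00000.
After k=3: 6.62819e+06.
Order-4 term: −1/1209600 · (0.00000 − 0.00000) = 0.00000.

S_4 ≈ 6.62819e+06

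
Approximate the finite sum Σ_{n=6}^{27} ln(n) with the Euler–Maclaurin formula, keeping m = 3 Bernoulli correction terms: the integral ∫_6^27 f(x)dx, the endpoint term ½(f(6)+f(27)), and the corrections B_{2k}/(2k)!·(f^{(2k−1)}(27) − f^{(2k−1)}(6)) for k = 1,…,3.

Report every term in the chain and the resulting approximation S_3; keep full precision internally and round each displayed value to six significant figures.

S_3 ≈ 59.7700

∫_6^27 ln(x) dx evaluates to 57.2370.
Boundary: ½(f(6) + f(27)) = ½(1.79176 + 3.29584) = 2.54380.
Integral + boundary = 59.7808.
k=1: B_{2}/(2)! × [f^{(1)}(27) − f^{(1)}(6)] = 1/12 × (0.0370370 − 0.166667) = -0.0108025.
Partial sum through k=1: 59.7700.
k=2: B_{4}/(4)! × [f^{(3)}(27) − f^{(3)}(6)] = −1/720 × (0.000101611 − 0.00925926) = 1.27190e-05.
Partial sum through k=2: 59.7700.
k=3: B_{6}/(6)! × [f^{(5)}(27) − f^{(5)}(6)] = 1/30240 × (1.67260e-06 − 0.00308642) = -1.02009e-07.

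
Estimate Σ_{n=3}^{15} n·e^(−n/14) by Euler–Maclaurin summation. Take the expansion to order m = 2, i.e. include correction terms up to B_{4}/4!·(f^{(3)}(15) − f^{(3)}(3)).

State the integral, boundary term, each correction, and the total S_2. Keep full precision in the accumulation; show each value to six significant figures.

∫_3^15 x·e^(−x/14) dx evaluates to 53.0314.
Boundary: ½(f(3) + f(15)) = ½(2.42135 + 5.13778) = 3.77957.
Integral + boundary = 56.8109.
Order-1 term: 1/12 · (-0.0244656 − 0.634164) = -0.0548858.
Running total after k=1: 56.7561.
Order-2 term: −1/720 · (0.00337027 − 0.0114714) = 1.12516e-05.

S_2 ≈ 56.7561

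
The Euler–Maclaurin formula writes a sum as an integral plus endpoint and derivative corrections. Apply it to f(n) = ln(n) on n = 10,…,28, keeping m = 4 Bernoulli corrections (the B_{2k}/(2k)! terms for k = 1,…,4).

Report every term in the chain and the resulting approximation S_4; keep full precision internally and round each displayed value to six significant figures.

S_4 ≈ 55.0879

∫_10^28 ln(x) dx evaluates to 52.2759.
Boundary: ½(f(10) + f(28)) = ½(2.30259 + 3.33220) = 2.81739.
So far: 55.0933.
Order-1 term: 1/12 · (0.0357143 − 0.100000) = -0.00535714.
Partial sum through k=1: 55.0879.
Order-2 term: −1/720 · (9.11079e-05 − 0.00200000) = 2.65124e-06.
Partial sum through k=2: 55.0879.
Order-3 term: 1/30240 · (1.39451e-06 − 0.000240000) = -7.89039e-09.
Partial sum through k=3: 55.0879.
Order-4 term: −1/1209600 · (5.33613e-08 − 7.20000e-05) = 5.94797e-11.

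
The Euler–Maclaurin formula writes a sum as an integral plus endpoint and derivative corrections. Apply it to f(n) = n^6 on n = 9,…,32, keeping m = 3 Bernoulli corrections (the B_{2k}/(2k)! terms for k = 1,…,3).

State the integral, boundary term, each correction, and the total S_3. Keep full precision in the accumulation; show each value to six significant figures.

The integral term ∫_9^32 x^6 dx = 4.90785e+09.
½[f(9) + f(32)] = ½[531441 + 1.07374e+09] = 5.37137e+08.
Integral + boundary = 5.44499e+09.
Correction k=1: B_{2}/2! · (f^{(1)}(32) − f^{(1)}(9)) = 1/12 · (2.01327e+08 − 354294) = 1.67477e+07.
Partial sum through k=1: 5.46174e+09.
Correction k=2: B_{4}/4! · (f^{(3)}(32) − f^{(3)}(9)) = −1/720 · (3.93216e+06 − 87480.0) = -5339.83.
Partial sum through k=2: 5.46173e+09.
Correction k=3: B_{6}/6! · (f^{(5)}(32) − f^{(5)}(9)) = 1/30240 · (23040.0 − 6480.00) = 0.547619.

S_3 ≈ 5.46173e+09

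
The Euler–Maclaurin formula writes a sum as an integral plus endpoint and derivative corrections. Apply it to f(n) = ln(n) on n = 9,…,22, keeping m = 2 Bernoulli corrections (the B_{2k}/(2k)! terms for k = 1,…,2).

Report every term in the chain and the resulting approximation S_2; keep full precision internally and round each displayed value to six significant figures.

S_2 ≈ 37.8666

∫_9^22 ln(x) dx evaluates to 35.2279.
½[f(9) + f(22)] = ½[2.19722 + 3.09104] = 2.64413.
So far: 37.8720.
Correction k=1: B_{2}/2! · (f^{(1)}(22) − f^{(1)}(9)) = 1/12 · (0.0454545 − 0.111111) = -0.00547138.
Running total after k=1: 37.8666.
Correction k=2: B_{4}/4! · (f^{(3)}(22) − f^{(3)}(9)) = −1/720 · (0.000187829 − 0.00274348) = 3.54952e-06.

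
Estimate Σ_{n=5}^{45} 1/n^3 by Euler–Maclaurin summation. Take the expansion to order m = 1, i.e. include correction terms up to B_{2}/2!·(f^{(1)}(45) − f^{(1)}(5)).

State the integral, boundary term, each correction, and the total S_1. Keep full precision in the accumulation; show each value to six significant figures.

∫_5^45 1/x^3 dx evaluates to 0.0197531.
Endpoint term: (f(5) + f(45))/2 = (0.00800000 + 1.09739e-05)/2 = 0.00400549.
Integral + boundary = 0.0237586.
Correction k=1: B_{2}/2! · (f^{(1)}(45) − f^{(1)}(5)) = 1/12 · (-7.31596e-07 − (-0.00480000)) = 0.000399939.

S_1 ≈ 0.0241585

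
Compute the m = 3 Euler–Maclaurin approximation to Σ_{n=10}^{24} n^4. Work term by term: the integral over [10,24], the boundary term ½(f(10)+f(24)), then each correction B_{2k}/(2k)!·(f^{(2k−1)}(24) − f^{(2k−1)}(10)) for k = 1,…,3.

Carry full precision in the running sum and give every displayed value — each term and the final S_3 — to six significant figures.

S_3 ≈ 1.74769e+06

∫_10^24 x^4 dx evaluates to 1.57252e+06.
½[f(10) + f(24)] = ½[10000.0 + 331776] = 170888.
So far: 1.74341e+06.
k=1: B_{2}/(2)! × [f^{(1)}(24) − f^{(1)}(10)] = 1/12 × (55296.0 − 4000.00) = 4274.67.
Partial sum through k=1: 1.74769e+06.
k=2: B_{4}/(4)! × [f^{(3)}(24) − f^{(3)}(10)] = −1/720 × (576.000 − 240.000) = -0.466667.
Partial sum through k=2: 1.74769e+06.
k=3: B_{6}/(6)! × [f^{(5)}(24) − f^{(5)}(10)] = 1/30240 × (0.00000 − 0.00000) = 0.00000.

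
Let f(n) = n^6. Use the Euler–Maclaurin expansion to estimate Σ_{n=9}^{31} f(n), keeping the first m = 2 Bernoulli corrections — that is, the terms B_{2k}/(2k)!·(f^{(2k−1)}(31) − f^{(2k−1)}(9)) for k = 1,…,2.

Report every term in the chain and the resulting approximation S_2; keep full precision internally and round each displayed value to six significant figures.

∫_9^31 x^6 dx evaluates to 3.92969e+09.
Endpoint term: (f(9) + f(31))/2 = (531441 + 8.87504e+08)/2 = 4.44018e+08.
So far: 4.37371e+09.
Order-1 term: 1/12 · (1.71775e+08 − 354294) = 1.42851e+07.
Partial sum through k=1: 4.38799e+09.
Order-2 term: −1/720 · (3.57492e+06 − 87480.0) = -4843.67.

S_2 ≈ 4.38799e+09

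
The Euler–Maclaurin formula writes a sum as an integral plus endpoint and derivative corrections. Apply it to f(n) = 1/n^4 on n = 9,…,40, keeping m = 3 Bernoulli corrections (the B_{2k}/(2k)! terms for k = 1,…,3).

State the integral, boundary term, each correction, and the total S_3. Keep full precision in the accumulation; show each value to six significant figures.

∫_9^40 1/x^4 dx evaluates to 0.000452039.
Endpoint term: (f(9) + f(40))/2 = (0.000152416 + 3.90625e-07)/2 = 7.64032e-05.
Running total after boundary: 0.000528442.
Correction k=1: B_{2}/2! · (f^{(1)}(40) − f^{(1)}(9)) = 1/12 · (-3.90625e-08 − (-6.77404e-05)) = 5.64177e-06.
Partial sum through k=1: 0.000534084.
Correction k=2: B_{4}/4! · (f^{(3)}(40) − f^{(3)}(9)) = −1/720 · (-7.32422e-10 − (-2.50890e-05)) = -3.48448e-08.
Partial sum through k=2: 0.000534049.
Correction k=3: B_{6}/6! · (f^{(5)}(40) − f^{(5)}(9)) = 1/30240 · (-2.56348e-11 − (-1.73455e-05)) = 5.73594e-10.

S_3 ≈ 0.000534050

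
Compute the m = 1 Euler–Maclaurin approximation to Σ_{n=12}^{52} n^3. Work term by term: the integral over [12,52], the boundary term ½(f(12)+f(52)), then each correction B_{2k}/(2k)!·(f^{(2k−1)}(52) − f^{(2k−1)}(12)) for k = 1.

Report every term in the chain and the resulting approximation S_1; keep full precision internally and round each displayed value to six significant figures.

S_1 ≈ 1.89453e+06

∫_12^52 x^3 dx evaluates to 1.82272e+06.
Endpoint term: (f(12) + f(52))/2 = (1728.00 + 140608)/2 = 71168.0.
So far: 1.89389e+06.
k=1: B_{2}/(2)! × [f^{(1)}(52) − f^{(1)}(12)] = 1/12 × (8112.00 − 432.000) = 640.000.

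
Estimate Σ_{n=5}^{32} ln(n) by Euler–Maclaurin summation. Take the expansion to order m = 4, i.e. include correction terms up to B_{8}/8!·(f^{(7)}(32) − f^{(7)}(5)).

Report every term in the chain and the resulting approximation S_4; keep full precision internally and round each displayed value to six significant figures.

S_4 ≈ 78.3799

Integral: ∫_5^32 ln(x) dx = 75.8564.
½[f(5) + f(32)] = ½[1.60944 + 3.46574] = 2.53759.
Integral + boundary = 78.3939.
Correction k=1: B_{2}/2! · (f^{(1)}(32) − f^{(1)}(5)) = 1/12 · (0.0312500 − 0.200000) = -0.0140625.
Partial sum through k=1: 78.3799.
Correction k=2: B_{4}/4! · (f^{(3)}(32) − f^{(3)}(5)) = −1/720 · (6.10352e-05 − 0.0160000) = 2.21375e-05.
Partial sum through k=2: 78.3799.
Correction k=3: B_{6}/6! · (f^{(5)}(32) − f^{(5)}(5)) = 1/30240 · (7.15256e-07 − 0.00768000) = -2.53945e-07.
Partial sum through k=3: 78.3799.
Correction k=4: B_{8}/8! · (f^{(7)}(32) − f^{(7)}(5)) = −1/1209600 · (2.09548e-08 − 0.00921600) = 7.61903e-09.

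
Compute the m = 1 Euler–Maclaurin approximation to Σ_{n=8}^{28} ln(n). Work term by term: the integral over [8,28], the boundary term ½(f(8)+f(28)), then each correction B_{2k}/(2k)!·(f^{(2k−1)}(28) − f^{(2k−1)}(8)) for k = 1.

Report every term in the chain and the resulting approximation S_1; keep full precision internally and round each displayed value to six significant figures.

S_1 ≈ 59.3646

∫_8^28 ln(x) dx evaluates to 56.6662.
Boundary: ½(f(8) + f(28)) = ½(2.07944 + 3.33220) = 2.70582.
So far: 59.3720.
Order-1 term: 1/12 · (0.0357143 − 0.125000) = -0.00744048.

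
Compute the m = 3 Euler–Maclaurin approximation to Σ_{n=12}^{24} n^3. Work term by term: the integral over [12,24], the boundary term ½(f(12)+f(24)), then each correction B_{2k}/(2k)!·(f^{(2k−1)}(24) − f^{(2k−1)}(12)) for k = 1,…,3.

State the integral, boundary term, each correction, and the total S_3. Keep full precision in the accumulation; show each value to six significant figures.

∫_12^24 x^3 dx evaluates to 77760.0.
Endpoint term: (f(12) + f(24))/2 = (1728.00 + 13824.0)/2 = 7776.00.
So far: 85536.0.
Correction k=1: B_{2}/2! · (f^{(1)}(24) − f^{(1)}(12)) = 1/12 · (1728.00 − 432.000) = 108.000.
Partial sum through k=1: 85644.0.
Correction k=2: B_{4}/4! · (f^{(3)}(24) − f^{(3)}(12)) = −1/720 · (6.00000 − 6.00000) = 0.00000.
Partial sum through k=2: 85644.0.
Correction k=3: B_{6}/6! · (f^{(5)}(24) − f^{(5)}(12)) = 1/30240 · (0.00000 − 0.00000) = 0.00000.

S_3 ≈ 85644.0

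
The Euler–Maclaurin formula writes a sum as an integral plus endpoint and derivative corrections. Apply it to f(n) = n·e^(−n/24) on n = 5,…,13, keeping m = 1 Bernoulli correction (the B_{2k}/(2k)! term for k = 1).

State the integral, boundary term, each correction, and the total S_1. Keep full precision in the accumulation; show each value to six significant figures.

S_1 ≈ 54.2690

∫_5^13 x·e^(−x/24) dx evaluates to 48.4890.
Boundary: ½(f(5) + f(13)) = ½(4.05968 + 7.56311) = 5.81140.
Integral + boundary = 54.3004.
Correction k=1: B_{2}/2! · (f^{(1)}(13) − f^{(1)}(5)) = 1/12 · (0.266648 − 0.642783) = -0.0313446.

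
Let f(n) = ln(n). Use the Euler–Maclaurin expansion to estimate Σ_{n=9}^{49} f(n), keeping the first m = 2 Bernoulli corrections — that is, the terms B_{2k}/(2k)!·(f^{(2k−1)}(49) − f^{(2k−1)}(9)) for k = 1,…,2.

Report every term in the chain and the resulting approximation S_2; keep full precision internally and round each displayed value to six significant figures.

∫_9^49 ln(x) dx evaluates to 130.924.
Endpoint term: (f(9) + f(49))/2 = (2.19722 + 3.89182)/2 = 3.04452.
Integral + boundary = 133.969.
Correction k=1: B_{2}/2! · (f^{(1)}(49) − f^{(1)}(9)) = 1/12 · (0.0204082 − 0.111111) = -0.00755858.
Partial sum through k=1: 133.961.
Correction k=2: B_{4}/4! · (f^{(3)}(49) − f^{(3)}(9)) = −1/720 · (1.69997e-05 − 0.00274348) = 3.78678e-06.

S_2 ≈ 133.961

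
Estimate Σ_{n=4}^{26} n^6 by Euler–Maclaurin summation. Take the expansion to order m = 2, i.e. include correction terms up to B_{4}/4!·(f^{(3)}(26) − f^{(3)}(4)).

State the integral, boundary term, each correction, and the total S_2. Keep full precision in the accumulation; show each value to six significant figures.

S_2 ≈ 1.30780e+09

Integral: ∫_4^26 x^6 dx = 1.14740e+09.
Endpoint term: (f(4) + f(26))/2 = (4096.00 + 3.08916e+08)/2 = 1.54460e+08.
Integral + boundary = 1.30186e+09.
Order-1 term: 1/12 · (7.12883e+07 − 6144.00) = 5.94018e+06.
After k=1: 1.30780e+09.
Order-2 term: −1/720 · (2.10912e+06 − 7680.00) = -2918.67.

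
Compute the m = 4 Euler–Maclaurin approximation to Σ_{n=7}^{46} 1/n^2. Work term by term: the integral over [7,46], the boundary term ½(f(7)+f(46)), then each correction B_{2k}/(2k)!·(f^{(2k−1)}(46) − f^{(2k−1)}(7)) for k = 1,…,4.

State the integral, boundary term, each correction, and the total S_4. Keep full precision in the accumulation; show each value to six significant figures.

S_4 ≈ 0.132041

Integral: ∫_7^46 1/x^2 dx = 0.121118.
Endpoint term: (f(7) + f(46))/2 = (0.0204082 + 0.000472590)/2 = 0.0104404.
Integral + boundary = 0.131558.
k=1: B_{2}/(2)! × [f^{(1)}(46) − f^{(1)}(7)] = 1/12 × (-2.05474e-05 − (-0.00583090)) = 0.000484196.
Running total after k=1: 0.132043.
k=2: B_{4}/(4)! × [f^{(3)}(46) − f^{(3)}(7)] = −1/720 × (-1.16526e-07 − (-0.00142798)) = -1.98314e-06.
Running total after k=2: 0.132041.
k=3: B_{6}/(6)! × [f^{(5)}(46) − f^{(5)}(7)] = 1/30240 × (-1.65207e-09 − (-0.000874271)) = 2.89110e-08.
Running total after k=3: 0.132041.
k=4: B_{8}/(8)! × [f^{(7)}(46) − f^{(7)}(7)] = −1/1209600 × (-4.37220e-11 − (-0.000999167)) = -8.26031e-10.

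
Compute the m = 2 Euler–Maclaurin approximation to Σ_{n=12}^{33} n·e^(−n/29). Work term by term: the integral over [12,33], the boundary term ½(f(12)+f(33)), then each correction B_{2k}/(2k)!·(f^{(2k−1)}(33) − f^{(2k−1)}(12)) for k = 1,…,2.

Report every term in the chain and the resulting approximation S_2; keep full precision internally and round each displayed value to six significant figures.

Integral: ∫_12^33 x·e^(−x/29) dx = 209.867.
Boundary: ½(f(12) + f(33)) = ½(7.93365 + 10.5759) = 9.25477.
So far: 219.122.
Order-1 term: 1/12 · (-0.0442043 − 0.387563) = -0.0359807.
After k=1: 219.086.
Order-2 term: −1/720 · (0.000709582 − 0.00203310) = 1.83822e-06.

S_2 ≈ 219.086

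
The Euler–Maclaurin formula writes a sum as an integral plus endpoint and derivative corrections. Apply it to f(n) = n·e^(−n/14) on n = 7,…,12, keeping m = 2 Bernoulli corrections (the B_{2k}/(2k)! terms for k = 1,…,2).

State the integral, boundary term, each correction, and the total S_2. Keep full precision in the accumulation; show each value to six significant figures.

Integral: ∫_7^12 x·e^(−x/14) dx = 23.8483.
Boundary: ½(f(7) + f(12)) = ½(4.24571 + 5.09247) = 4.66909.
Running total after boundary: 28.5174.
k=1: B_{2}/(2)! × [f^{(1)}(12) − f^{(1)}(7)] = 1/12 × (0.0606247 − 0.303265) = -0.0202201.
After k=1: 28.4972.
k=2: B_{4}/(4)! × [f^{(3)}(12) − f^{(3)}(7)] = −1/720 × (0.00463964 − 0.00773636) = 4.30099e-06.

S_2 ≈ 28.4972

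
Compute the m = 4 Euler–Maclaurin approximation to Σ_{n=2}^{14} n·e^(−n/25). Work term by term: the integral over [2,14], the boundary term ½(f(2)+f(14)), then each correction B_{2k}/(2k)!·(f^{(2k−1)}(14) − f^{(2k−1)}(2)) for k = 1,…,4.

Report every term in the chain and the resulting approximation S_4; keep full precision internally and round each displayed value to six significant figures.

S_4 ≈ 71.0465

∫_2^14 x·e^(−x/25) dx evaluates to 66.1747.
Boundary: ½(f(2) + f(14)) = ½(1.84623 + 7.99693) = 4.92158.
Running total after boundary: 71.0963.
k=1: B_{2}/(2)! × [f^{(1)}(14) − f^{(1)}(2)] = 1/12 × (0.251332 − 0.849267) = -0.0498279.
Running total after k=1: 71.0464.
k=2: B_{4}/(4)! × [f^{(3)}(14) − f^{(3)}(2)] = −1/720 × (0.00223000 − 0.00431280) = 2.89278e-06.
Running total after k=2: 71.0465.
k=3: B_{6}/(6)! × [f^{(5)}(14) − f^{(5)}(2)] = 1/30240 × (6.49259e-06 − 1.16268e-05) = -1.69783e-10.
Running total after k=3: 71.0465.
k=4: B_{8}/(8)! × [f^{(7)}(14) − f^{(7)}(2)] = −1/1209600 × (1.50675e-08 − 2.61651e-08) = 9.17462e-15.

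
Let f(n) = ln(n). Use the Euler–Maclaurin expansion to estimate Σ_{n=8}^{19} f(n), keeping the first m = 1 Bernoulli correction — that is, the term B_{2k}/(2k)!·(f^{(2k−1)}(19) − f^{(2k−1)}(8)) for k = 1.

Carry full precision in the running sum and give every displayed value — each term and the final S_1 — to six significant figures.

S_1 ≈ 30.8147

The integral term ∫_8^19 ln(x) dx = 28.3088.
½[f(8) + f(19)] = ½[2.07944 + 2.94444] = 2.51194.
Running total after boundary: 30.8207.
Order-1 term: 1/12 · (0.0526316 − 0.125000) = -0.00603070.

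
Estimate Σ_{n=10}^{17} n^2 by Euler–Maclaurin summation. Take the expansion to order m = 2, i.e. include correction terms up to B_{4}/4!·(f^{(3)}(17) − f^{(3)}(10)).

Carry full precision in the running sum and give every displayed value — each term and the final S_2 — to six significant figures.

Integral: ∫_10^17 x^2 dx = 1304.33.
½[f(10) + f(17)] = ½[100.000 + 289.000] = 194.500.
Running total after boundary: 1498.83.
Order-1 term: 1/12 · (34.0000 − 20.0000) = 1.16667.
After k=1: 1500.00.
Order-2 term: −1/720 · (0.00000 − 0.00000) = 0.00000.

S_2 ≈ 1500.00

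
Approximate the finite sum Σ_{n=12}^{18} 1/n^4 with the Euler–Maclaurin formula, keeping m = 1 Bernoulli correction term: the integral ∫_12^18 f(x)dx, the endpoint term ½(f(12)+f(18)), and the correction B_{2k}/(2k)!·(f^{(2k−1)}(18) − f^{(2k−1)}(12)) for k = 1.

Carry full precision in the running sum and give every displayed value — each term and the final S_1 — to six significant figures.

Integral: ∫_12^18 1/x^4 dx = 0.000135745.
Boundary: ½(f(12) + f(18)) = ½(4.82253e-05 + 9.52599e-06) = 2.88756e-05.
Running total after boundary: 0.000164621.
Correction k=1: B_{2}/2! · (f^{(1)}(18) − f^{(1)}(12)) = 1/12 · (-2.11689e-06 − (-1.60751e-05)) = 1.16318e-06.

S_1 ≈ 0.000165784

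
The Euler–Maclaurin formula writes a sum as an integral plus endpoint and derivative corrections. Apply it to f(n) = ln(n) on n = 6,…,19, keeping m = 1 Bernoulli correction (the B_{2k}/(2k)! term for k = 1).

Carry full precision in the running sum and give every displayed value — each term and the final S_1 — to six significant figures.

S_1 ≈ 34.5524

Integral: ∫_6^19 ln(x) dx = 32.1938.
½[f(6) + f(19)] = ½[1.79176 + 2.94444] = 2.36810.
So far: 34.5619.
Order-1 term: 1/12 · (0.0526316 − 0.166667) = -0.00950292.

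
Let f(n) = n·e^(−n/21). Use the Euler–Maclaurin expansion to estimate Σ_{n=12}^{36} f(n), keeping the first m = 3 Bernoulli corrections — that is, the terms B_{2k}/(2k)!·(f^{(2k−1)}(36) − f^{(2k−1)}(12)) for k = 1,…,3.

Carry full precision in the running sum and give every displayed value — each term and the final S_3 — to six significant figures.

S_3 ≈ 182.378

The integral term ∫_12^36 x·e^(−x/21) dx = 175.779.
Endpoint term: (f(12) + f(36))/2 = (6.77662 + 6.48332)/2 = 6.62997.
So far: 182.409.
Correction k=1: B_{2}/2! · (f^{(1)}(36) − f^{(1)}(12)) = 1/12 · (-0.128637 − 0.242022) = -0.0308883.
Partial sum through k=1: 182.378.
Correction k=2: B_{4}/4! · (f^{(3)}(36) − f^{(3)}(12)) = −1/720 · (0.000525050 − 0.00310988) = 3.59004e-06.
Partial sum through k=2: 182.378.
Correction k=3: B_{6}/6! · (f^{(5)}(36) − f^{(5)}(12)) = 1/30240 · (3.04262e-06 − 1.28593e-05) = -3.24626e-10.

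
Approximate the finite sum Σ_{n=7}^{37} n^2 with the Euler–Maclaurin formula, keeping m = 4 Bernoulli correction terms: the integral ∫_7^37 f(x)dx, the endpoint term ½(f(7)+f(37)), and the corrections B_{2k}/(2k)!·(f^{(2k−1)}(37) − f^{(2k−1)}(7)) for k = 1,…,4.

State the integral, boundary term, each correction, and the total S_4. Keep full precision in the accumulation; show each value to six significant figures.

∫_7^37 x^2 dx evaluates to 16770.0.
Endpoint term: (f(7) + f(37))/2 = (49.0000 + 1369.00)/2 = 709.000.
So far: 17479.0.
k=1: B_{2}/(2)! × [f^{(1)}(37) − f^{(1)}(7)] = 1/12 × (74.0000 − 14.0000) = 5.00000.
Running total after k=1: 17484.0.
k=2: B_{4}/(4)! × [f^{(3)}(37) − f^{(3)}(7)] = −1/720 × (0.00000 − 0.00000) = 0.00000.
Running total after k=2: 17484.0.
k=3: B_{6}/(6)! × [f^{(5)}(37) − f^{(5)}(7)] = 1/30240 × (0.00000 − 0.00000) = 0.00000.
Running total after k=3: 17484.0.
k=4: B_{8}/(8)! × [f^{(7)}(37) − f^{(7)}(7)] = −1/1209600 × (0.00000 − 0.00000) = 0.00000.

S_4 ≈ 17484.0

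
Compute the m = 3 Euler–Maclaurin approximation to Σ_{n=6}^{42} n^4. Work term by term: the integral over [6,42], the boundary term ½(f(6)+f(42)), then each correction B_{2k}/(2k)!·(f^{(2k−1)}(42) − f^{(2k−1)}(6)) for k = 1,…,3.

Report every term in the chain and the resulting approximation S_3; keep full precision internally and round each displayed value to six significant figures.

∫_6^42 x^4 dx evaluates to 2.61367e+07.
Endpoint term: (f(6) + f(42))/2 = (1296.00 + 3.11170e+06)/2 = 1.55650e+06.
So far: 2.76932e+07.
Order-1 term: 1/12 · (296352 − 864.000) = 24624.0.
After k=1: 2.77178e+07.
Order-2 term: −1/720 · (1008.00 − 144.000) = -1.20000.
After k=2: 2.77178e+07.
Order-3 term: 1/30240 · (0.00000 − 0.00000) = 0.00000.

S_3 ≈ 2.77178e+07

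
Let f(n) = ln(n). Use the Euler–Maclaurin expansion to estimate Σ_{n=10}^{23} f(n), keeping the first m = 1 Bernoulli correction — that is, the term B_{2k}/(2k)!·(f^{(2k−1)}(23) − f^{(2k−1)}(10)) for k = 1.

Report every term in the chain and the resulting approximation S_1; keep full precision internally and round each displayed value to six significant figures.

∫_10^23 ln(x) dx evaluates to 36.0905.
½[f(10) + f(23)] = ½[2.30259 + 3.13549] = 2.71904.
Integral + boundary = 38.8096.
k=1: B_{2}/(2)! × [f^{(1)}(23) − f^{(1)}(10)] = 1/12 × (0.0434783 − 0.100000) = -0.00471014.

S_1 ≈ 38.8048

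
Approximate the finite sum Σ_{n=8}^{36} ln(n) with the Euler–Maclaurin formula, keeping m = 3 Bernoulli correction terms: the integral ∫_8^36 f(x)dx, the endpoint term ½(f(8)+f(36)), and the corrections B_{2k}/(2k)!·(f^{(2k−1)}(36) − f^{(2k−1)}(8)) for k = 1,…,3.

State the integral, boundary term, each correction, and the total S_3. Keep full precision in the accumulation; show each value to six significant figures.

Integral: ∫_8^36 ln(x) dx = 84.3711.
Endpoint term: (f(8) + f(36))/2 = (2.07944 + 3.58352)/2 = 2.83148.
Integral + boundary = 87.2026.
Correction k=1: B_{2}/2! · (f^{(1)}(36) − f^{(1)}(8)) = 1/12 · (0.0277778 − 0.125000) = -0.00810185.
After k=1: 87.1945.
Correction k=2: B_{4}/4! · (f^{(3)}(36) − f^{(3)}(8)) = −1/720 · (4.28669e-05 − 0.00390625) = 5.36581e-06.
After k=2: 87.1945.
Correction k=3: B_{6}/6! · (f^{(5)}(36) − f^{(5)}(8)) = 1/30240 · (3.96916e-07 − 0.000732422) = -2.42072e-08.

S_3 ≈ 87.1945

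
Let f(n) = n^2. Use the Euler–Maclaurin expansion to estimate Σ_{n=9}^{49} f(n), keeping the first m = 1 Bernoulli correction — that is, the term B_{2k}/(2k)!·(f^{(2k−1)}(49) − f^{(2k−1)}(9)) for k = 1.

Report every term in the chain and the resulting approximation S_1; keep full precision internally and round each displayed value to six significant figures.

∫_9^49 x^2 dx evaluates to 38973.3.
½[f(9) + f(49)] = ½[81.0000 + 2401.00] = 1241.00.
Integral + boundary = 40214.3.
Correction k=1: B_{2}/2! · (f^{(1)}(49) − f^{(1)}(9)) = 1/12 · (98.0000 − 18.0000) = 6.66667.

S_1 ≈ 40221.0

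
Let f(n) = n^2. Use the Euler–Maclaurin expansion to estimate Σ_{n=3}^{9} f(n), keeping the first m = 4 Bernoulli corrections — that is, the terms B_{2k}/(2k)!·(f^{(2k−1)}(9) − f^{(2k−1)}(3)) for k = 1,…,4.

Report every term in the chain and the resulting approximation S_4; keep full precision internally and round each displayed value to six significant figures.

S_4 ≈ 280.000

Integral: ∫_3^9 x^2 dx = 234.000.
Endpoint term: (f(3) + f(9))/2 = (9.00000 + 81.0000)/2 = 45.0000.
So far: 279.000.
k=1: B_{2}/(2)! × [f^{(1)}(9) − f^{(1)}(3)] = 1/12 × (18.0000 − 6.00000) = 1.00000.
After k=1: 280.000.
k=2: B_{4}/(4)! × [f^{(3)}(9) − f^{(3)}(3)] = −1/720 × (0.00000 − 0.00000) = 0.00000.
After k=2: 280.000.
k=3: B_{6}/(6)! × [f^{(5)}(9) − f^{(5)}(3)] = 1/30240 × (0.00000 − 0.00000) = 0.00000.
After k=3: 280.000.
k=4: B_{8}/(8)! × [f^{(7)}(9) − f^{(7)}(3)] = −1/1209600 × (0.00000 − 0.00000) = 0.00000.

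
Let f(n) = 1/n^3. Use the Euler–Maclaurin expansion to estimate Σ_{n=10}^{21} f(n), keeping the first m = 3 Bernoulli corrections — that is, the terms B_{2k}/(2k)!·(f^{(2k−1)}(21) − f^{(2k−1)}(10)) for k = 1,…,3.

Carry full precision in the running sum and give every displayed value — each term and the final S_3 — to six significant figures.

Integral: ∫_10^21 1/x^3 dx = 0.00386621.
Boundary: ½(f(10) + f(21)) = ½(0.00100000 + 0.000107980) = 0.000553990.
So far: 0.00442020.
Correction k=1: B_{2}/2! · (f^{(1)}(21) − f^{(1)}(10)) = 1/12 · (-1.54257e-05 − (-0.000300000)) = 2.37145e-05.
Running total after k=1: 0.00444392.
Correction k=2: B_{4}/4! · (f^{(3)}(21) − f^{(3)}(10)) = −1/720 · (-6.99577e-07 − (-6.00000e-05)) = -8.23617e-08.
Running total after k=2: 0.00444384.
Correction k=3: B_{6}/6! · (f^{(5)}(21) − f^{(5)}(10)) = 1/30240 · (-6.66264e-08 − (-2.52000e-05)) = 8.31130e-10.

S_3 ≈ 0.00444384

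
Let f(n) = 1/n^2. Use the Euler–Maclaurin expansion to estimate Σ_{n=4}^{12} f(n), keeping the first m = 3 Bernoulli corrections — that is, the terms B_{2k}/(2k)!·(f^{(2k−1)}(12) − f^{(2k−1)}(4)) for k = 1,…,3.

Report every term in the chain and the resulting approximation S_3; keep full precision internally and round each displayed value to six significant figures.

S_3 ≈ 0.203866

∫_4^12 1/x^2 dx evaluates to 0.166667.
Boundary: ½(f(4) + f(12)) = ½(0.0625000 + 0.00694444) = 0.0347222.
Integral + boundary = 0.201389.
k=1: B_{2}/(2)! × [f^{(1)}(12) − f^{(1)}(4)] = 1/12 × (-0.00115741 − (-0.0312500)) = 0.00250772.
After k=1: 0.203897.
k=2: B_{4}/(4)! × [f^{(3)}(12) − f^{(3)}(4)] = −1/720 × (-9.64506e-05 − (-0.0234375)) = -3.24181e-05.
After k=2: 0.203864.
k=3: B_{6}/(6)! × [f^{(5)}(12) − f^{(5)}(4)] = 1/30240 × (-2.00939e-05 − (-0.0439453)) = 1.45255e-06.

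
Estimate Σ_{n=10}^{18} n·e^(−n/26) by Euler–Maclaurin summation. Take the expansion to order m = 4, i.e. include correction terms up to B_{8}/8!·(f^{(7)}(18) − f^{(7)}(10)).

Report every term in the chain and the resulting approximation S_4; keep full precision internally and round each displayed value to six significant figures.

Integral: ∫_10^18 x·e^(−x/26) dx = 64.6664.
Endpoint term: (f(10) + f(18))/2 = (6.80712 + 9.00756)/2 = 7.90734.
So far: 72.5738.
Correction k=1: B_{2}/2! · (f^{(1)}(18) − f^{(1)}(10)) = 1/12 · (0.153975 − 0.418900) = -0.0220770.
After k=1: 72.5517.
Correction k=2: B_{4}/4! · (f^{(3)}(18) − f^{(3)}(10)) = −1/720 · (0.00170831 − 0.00263362) = 1.28515e-06.
After k=2: 72.5517.
Correction k=3: B_{6}/6! · (f^{(5)}(18) − f^{(5)}(10)) = 1/30240 · (4.71722e-06 − 6.87509e-06) = -7.13581e-11.
After k=3: 72.5517.
Correction k=4: B_{8}/8! · (f^{(7)}(18) − f^{(7)}(10)) = −1/1209600 · (1.02180e-08 − 1.45774e-08) = 3.60398e-15.

S_4 ≈ 72.5517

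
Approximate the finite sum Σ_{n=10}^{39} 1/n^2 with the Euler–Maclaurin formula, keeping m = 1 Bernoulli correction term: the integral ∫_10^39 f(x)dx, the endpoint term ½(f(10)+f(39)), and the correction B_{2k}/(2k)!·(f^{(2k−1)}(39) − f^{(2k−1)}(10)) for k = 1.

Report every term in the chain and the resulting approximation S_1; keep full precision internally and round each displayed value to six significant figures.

The integral term ∫_10^39 1/x^2 dx = 0.0743590.
½[f(10) + f(39)] = ½[0.0100000 + 0.000657462] = 0.00532873.
Integral + boundary = 0.0796877.
k=1: B_{2}/(2)! × [f^{(1)}(39) − f^{(1)}(10)] = 1/12 × (-3.37160e-05 − (-0.00200000)) = 0.000163857.

S_1 ≈ 0.0798516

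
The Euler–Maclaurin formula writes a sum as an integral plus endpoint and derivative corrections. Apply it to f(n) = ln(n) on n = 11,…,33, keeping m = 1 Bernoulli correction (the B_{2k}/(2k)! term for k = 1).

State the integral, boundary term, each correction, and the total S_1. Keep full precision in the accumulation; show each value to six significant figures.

S_1 ≈ 69.9501

∫_11^33 ln(x) dx evaluates to 67.0079.
½[f(11) + f(33)] = ½[2.39790 + 3.49651] = 2.94720.
Integral + boundary = 69.9551.
k=1: B_{2}/(2)! × [f^{(1)}(33) − f^{(1)}(11)] = 1/12 × (0.0303030 − 0.0909091) = -0.00505051.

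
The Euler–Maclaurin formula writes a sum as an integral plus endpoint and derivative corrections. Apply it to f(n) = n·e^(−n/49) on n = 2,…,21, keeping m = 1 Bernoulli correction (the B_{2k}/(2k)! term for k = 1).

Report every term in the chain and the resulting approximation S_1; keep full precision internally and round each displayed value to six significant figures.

Integral: ∫_2^21 x·e^(−x/49) dx = 164.618.
½[f(2) + f(21)] = ½[1.92001 + 13.6802] = 7.80012.
Running total after boundary: 172.418.
Correction k=1: B_{2}/2! · (f^{(1)}(21) − f^{(1)}(2)) = 1/12 · (0.372251 − 0.920822) = -0.0457142.

S_1 ≈ 172.372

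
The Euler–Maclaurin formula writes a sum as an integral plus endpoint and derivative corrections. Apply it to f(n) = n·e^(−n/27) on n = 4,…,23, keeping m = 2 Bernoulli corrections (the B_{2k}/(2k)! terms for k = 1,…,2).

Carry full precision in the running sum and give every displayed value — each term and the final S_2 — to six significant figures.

∫_4^23 x·e^(−x/27) dx evaluates to 145.805.
Boundary: ½(f(4) + f(23)) = ½(3.44921 + 9.81236) = 6.63078.
Running total after boundary: 152.436.
Correction k=1: B_{2}/2! · (f^{(1)}(23) − f^{(1)}(4)) = 1/12 · (0.0632036 − 0.734555) = -0.0559459.
Partial sum through k=1: 152.380.
Correction k=2: B_{4}/4! · (f^{(3)}(23) − f^{(3)}(4)) = −1/720 · (0.00125714 − 0.00337334) = 2.93917e-06.

S_2 ≈ 152.380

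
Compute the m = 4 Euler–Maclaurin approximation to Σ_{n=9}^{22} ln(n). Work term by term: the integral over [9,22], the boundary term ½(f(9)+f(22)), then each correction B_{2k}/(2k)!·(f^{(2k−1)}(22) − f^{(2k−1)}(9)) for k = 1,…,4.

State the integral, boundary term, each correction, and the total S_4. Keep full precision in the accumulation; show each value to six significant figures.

S_4 ≈ 37.8666

∫_9^22 ln(x) dx evaluates to 35.2279.
½[f(9) + f(22)] = ½[2.19722 + 3.09104] = 2.64413.
Running total after boundary: 37.8720.
Order-1 term: 1/12 · (0.0454545 − 0.111111) = -0.00547138.
After k=1: 37.8666.
Order-2 term: −1/720 · (0.000187829 − 0.00274348) = 3.54952e-06.
After k=2: 37.8666.
Order-3 term: 1/30240 · (4.65691e-06 − 0.000406442) = -1.32865e-08.
After k=3: 37.8666.
Order-4 term: −1/1209600 · (2.88651e-07 − 0.000150534) = 1.24211e-10.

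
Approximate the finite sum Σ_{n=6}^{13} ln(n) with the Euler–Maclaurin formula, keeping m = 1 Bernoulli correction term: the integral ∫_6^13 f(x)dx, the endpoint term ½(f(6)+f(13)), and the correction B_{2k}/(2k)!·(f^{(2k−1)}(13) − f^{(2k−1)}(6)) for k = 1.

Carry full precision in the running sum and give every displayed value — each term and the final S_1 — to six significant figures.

S_1 ≈ 17.7647

∫_6^13 ln(x) dx evaluates to 15.5938.
Boundary: ½(f(6) + f(13)) = ½(1.79176 + 2.56495) = 2.17835.
So far: 17.7721.
Correction k=1: B_{2}/2! · (f^{(1)}(13) − f^{(1)}(6)) = 1/12 · (0.0769231 − 0.166667) = -0.00747863.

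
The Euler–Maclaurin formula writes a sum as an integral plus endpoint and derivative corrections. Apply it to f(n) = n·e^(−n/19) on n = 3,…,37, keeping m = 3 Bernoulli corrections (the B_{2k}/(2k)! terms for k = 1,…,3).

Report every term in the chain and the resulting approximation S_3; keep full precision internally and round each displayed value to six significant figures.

S_3 ≈ 209.017

The integral term ∫_3^37 x·e^(−x/19) dx = 205.168.
Boundary: ½(f(3) + f(37)) = ½(2.56182 + 5.27801) = 3.91992.
So far: 209.088.
k=1: B_{2}/(2)! × [f^{(1)}(37) − f^{(1)}(3)] = 1/12 × (-0.135141 − 0.719107) = -0.0711874.
Partial sum through k=1: 209.017.
k=2: B_{4}/(4)! × [f^{(3)}(37) − f^{(3)}(3)] = −1/720 × (0.000415947 − 0.00672295) = 8.75973e-06.
Partial sum through k=2: 209.017.
k=3: B_{6}/(6)! × [f^{(5)}(37) − f^{(5)}(3)] = 1/30240 × (3.34140e-06 − 3.17283e-05) = -9.38721e-10.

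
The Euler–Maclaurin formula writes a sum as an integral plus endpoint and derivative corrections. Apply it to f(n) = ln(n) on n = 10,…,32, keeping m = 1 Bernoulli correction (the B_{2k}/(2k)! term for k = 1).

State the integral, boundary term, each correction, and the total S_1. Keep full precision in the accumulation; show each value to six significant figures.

Integral: ∫_10^32 ln(x) dx = 65.8777.
½[f(10) + f(32)] = ½[2.30259 + 3.46574] = 2.88416.
So far: 68.7619.
k=1: B_{2}/(2)! × [f^{(1)}(32) − f^{(1)}(10)] = 1/12 × (0.0312500 − 0.100000) = -0.00572917.

S_1 ≈ 68.7561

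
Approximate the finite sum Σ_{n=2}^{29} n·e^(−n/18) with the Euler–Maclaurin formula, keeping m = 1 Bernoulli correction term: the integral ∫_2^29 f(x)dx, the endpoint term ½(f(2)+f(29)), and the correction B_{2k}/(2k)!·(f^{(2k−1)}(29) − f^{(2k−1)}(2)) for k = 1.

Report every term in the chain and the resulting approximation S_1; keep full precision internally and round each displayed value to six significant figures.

Integral: ∫_2^29 x·e^(−x/18) dx = 153.225.
Endpoint term: (f(2) + f(29))/2 = (1.78968 + 5.79030)/2 = 3.78999.
So far: 157.015.
Correction k=1: B_{2}/2! · (f^{(1)}(29) − f^{(1)}(2)) = 1/12 · (-0.122018 − 0.795413) = -0.0764526.

S_1 ≈ 156.939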